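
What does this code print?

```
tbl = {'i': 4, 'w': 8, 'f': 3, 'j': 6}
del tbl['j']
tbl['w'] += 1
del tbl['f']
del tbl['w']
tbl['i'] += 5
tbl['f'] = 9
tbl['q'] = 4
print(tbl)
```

{'i': 9, 'f': 9, 'q': 4}

del 'j' → {'i': 4, 'w': 8, 'f': 3}
tbl['w'] = 8+1 = 9 → {'i': 4, 'w': 9, 'f': 3}
del 'f' → {'i': 4, 'w': 9}
del 'w' → {'i': 4}
tbl['i'] = 4+5 = 9 → {'i': 9}
tbl['f'] = 9 → {'i': 9, 'f': 9}
tbl['q'] = 4 → {'i': 9, 'f': 9, 'q': 4}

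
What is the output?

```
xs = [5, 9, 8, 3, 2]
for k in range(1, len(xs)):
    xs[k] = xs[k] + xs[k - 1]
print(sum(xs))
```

k=1: xs[1] = 9+5 = 14 → [5, 14, 8, 3, 2]
k=2: xs[2] = 8+14 = 22 → [5, 14, 22, 3, 2]
k=3: xs[3] = 3+22 = 25 → [5, 14, 22, 25, 2]
k=4: xs[4] = 2+25 = 27 → [5, 14, 22, 25, 27]
sum = 93

93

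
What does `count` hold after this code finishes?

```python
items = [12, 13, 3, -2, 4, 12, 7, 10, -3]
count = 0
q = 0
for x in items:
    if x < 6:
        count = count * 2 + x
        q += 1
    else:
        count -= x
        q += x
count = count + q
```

-379

x=12: not <6, count = 0-12 = -12; q=12
x=13: not <6, count = (-12)-13 = -25; q=25
x=3: <6, count = (-25)*2+3 = -47; q=26
x=-2: <6, count = (-47)*2+(-2) = -96; q=27
x=4: <6, count = (-96)*2+4 = -188; q=28
x=12: not <6, count = (-188)-12 = -200; q=40
x=7: not <6, count = (-200)-7 = -207; q=47
x=10: not <6, count = (-207)-10 = -217; q=57
x=-3: <6, count = (-217)*2+(-3) = -437; q=58
count+q = (-437)+58 = -379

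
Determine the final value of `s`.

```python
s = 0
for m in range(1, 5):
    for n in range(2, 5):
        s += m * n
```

m=1,n=2: s = 0+2 = 2
m=1,n=3: s = 2+3 = 5
m=1,n=4: s = 5+4 = 9
m=2,n=2: s = 9+4 = 13
m=2,n=3: s = 13+6 = 19
m=2,n=4: s = 19+8 = 27
m=3,n=2: s = 27+6 = 33
m=3,n=3: s = 33+9 = 42
m=3,n=4: s = 42+12 = 54
m=4,n=2: s = 54+8 = 62
m=4,n=3: s = 62+12 = 74
m=4,n=4: s = 74+16 = 90

90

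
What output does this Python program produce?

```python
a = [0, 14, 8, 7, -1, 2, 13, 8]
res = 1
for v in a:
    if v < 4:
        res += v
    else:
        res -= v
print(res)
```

v=0: <4, res = 1+0 = 1
v=14: not <4, res = 1-14 = -13
v=8: not <4, res = (-13)-8 = -21
v=7: not <4, res = (-21)-7 = -28
v=-1: <4, res = (-28)+(-1) = -29
v=2: <4, res = (-29)+2 = -27
v=13: not <4, res = (-27)-13 = -40
v=8: not <4, res = (-40)-8 = -48

-48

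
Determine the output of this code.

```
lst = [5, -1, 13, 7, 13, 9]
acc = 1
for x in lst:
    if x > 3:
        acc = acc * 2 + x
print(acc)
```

279

x=5: >3, acc = 1*2+5 = 7
x=-1: not >3
x=13: >3, acc = 7*2+13 = 27
x=7: >3, acc = 27*2+7 = 61
x=13: >3, acc = 61*2+13 = 135
x=9: >3, acc = 135*2+9 = 279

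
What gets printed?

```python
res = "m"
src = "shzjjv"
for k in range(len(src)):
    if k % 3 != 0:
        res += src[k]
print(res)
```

mhzjv

k=0: skip
k=1: add 'h' → 'mh'
k=2: add 'z' → 'mhz'
k=3: skip
k=4: add 'j' → 'mhzj'
k=5: add 'v' → 'mhzjv'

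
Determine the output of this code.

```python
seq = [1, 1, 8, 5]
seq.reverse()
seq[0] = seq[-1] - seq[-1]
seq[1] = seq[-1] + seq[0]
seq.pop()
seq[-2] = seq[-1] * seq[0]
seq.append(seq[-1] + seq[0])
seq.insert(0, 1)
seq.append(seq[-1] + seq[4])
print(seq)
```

reverse → [5, 8, 1, 1]
seq[0] = seq[-1]-seq[-1] = 1-1 = 0 → [0, 8, 1, 1]
seq[1] = seq[-1]+seq[0] = 1+0 = 1 → [0, 1, 1, 1]
pop() removes 1 → [0, 1, 1]
seq[-2] = seq[-1]*seq[0] = 1*0 = 0 → [0, 0, 1]
append seq[-1]+seq[0] = 1+0 = 1 → [0, 0, 1, 1]
insert 1 at 0 → [1, 0, 0, 1, 1]
append seq[-1]+seq[4] = 1+1 = 2 → [1, 0, 0, 1, 1, 2]

[1, 0, 0, 1, 1, 2]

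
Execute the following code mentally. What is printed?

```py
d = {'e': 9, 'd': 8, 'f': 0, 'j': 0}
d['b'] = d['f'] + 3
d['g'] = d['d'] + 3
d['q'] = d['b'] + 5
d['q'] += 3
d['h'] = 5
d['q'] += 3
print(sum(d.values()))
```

50

d['b'] = d['f']+3 = 3 → {'e': 9, 'd': 8, 'f': 0, 'j': 0, 'b': 3}
d['g'] = d['d']+3 = 11 → {'e': 9, 'd': 8, 'f': 0, 'j': 0, 'b': 3, 'g': 11}
d['q'] = d['b']+5 = 8 → {'e': 9, 'd': 8, 'f': 0, 'j': 0, 'b': 3, 'g': 11, 'q': 8}
d['q'] = 8+3 = 11 → {'e': 9, 'd': 8, 'f': 0, 'j': 0, 'b': 3, 'g': 11, 'q': 11}
d['h'] = 5 → {'e': 9, 'd': 8, 'f': 0, 'j': 0, 'b': 3, 'g': 11, 'q': 11, 'h': 5}
d['q'] = 11+3 = 14 → {'e': 9, 'd': 8, 'f': 0, 'j': 0, 'b': 3, 'g': 11, 'q': 14, 'h': 5}
sum of values = 50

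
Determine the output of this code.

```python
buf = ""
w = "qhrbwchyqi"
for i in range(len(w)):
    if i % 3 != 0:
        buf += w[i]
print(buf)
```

i=0: skip
i=1: add 'h' → 'h'
i=2: add 'r' → 'hr'
i=3: skip
i=4: add 'w' → 'hrw'
i=5: add 'c' → 'hrwc'
i=6: skip
i=7: add 'y' → 'hrwcy'
i=8: add 'q' → 'hrwcyq'
i=9: skip

hrwcyq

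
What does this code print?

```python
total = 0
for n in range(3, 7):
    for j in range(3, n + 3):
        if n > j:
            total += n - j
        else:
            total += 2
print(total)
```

n=3,j=3: not 3>3, total = 0+2 = 2
n=3,j=4: not 3>4, total = 2+2 = 4
n=3,j=5: not 3>5, total = 4+2 = 6
n=4,j=3: 4>3, total = 6+1 = 7
n=4,j=4: not 4>4, total = 7+2 = 9
n=4,j=5: not 4>5, total = 9+2 = 11
n=4,j=6: not 4>6, total = 11+2 = 13
n=5,j=3: 5>3, total = 13+2 = 15
n=5,j=4: 5>4, total = 15+1 = 16
n=5,j=5: not 5>5, total = 16+2 = 18
n=5,j=6: not 5>6, total = 18+2 = 20
n=5,j=7: not 5>7, total = 20+2 = 22
n=6,j=3: 6>3, total = 22+3 = 25
n=6,j=4: 6>4, total = 25+2 = 27
n=6,j=5: 6>5, total = 27+1 = 28
n=6,j=6: not 6>6, total = 28+2 = 30
n=6,j=7: not 6>7, total = 30+2 = 32
n=6,j=8: not 6>8, total = 32+2 = 34

34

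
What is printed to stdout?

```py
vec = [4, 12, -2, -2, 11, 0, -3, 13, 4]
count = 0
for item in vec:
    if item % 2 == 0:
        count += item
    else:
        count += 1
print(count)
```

19

item=4: even, count = 0+4 = 4
item=12: even, count = 4+12 = 16
item=-2: even, count = 16+(-2) = 14
item=-2: even, count = 14+(-2) = 12
item=11: not even, count = 12+1 = 13
item=0: even, count = 13+0 = 13
item=-3: not even, count = 13+1 = 14
item=13: not even, count = 14+1 = 15
item=4: even, count = 15+4 = 19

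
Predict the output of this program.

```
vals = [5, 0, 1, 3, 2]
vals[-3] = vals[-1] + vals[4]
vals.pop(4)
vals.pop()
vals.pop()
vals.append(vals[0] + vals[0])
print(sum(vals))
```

vals[-3] = vals[-1]+vals[4] = 2+2 = 4 → [5, 0, 4, 3, 2]
pop(4) removes 2 → [5, 0, 4, 3]
pop() removes 3 → [5, 0, 4]
pop() removes 4 → [5, 0]
append vals[0]+vals[0] = 5+5 = 10 → [5, 0, 10]
sum = 15

15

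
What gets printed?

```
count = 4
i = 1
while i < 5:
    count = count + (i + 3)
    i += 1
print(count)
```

i=1: count = 4+4 = 8
i=2: count = 8+5 = 13
i=3: count = 13+6 = 19
i=4: count = 19+7 = 26

26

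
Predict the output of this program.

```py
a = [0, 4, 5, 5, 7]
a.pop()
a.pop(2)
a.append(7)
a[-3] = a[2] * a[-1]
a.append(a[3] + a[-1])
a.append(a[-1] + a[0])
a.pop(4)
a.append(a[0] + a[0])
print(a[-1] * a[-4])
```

pop() removes 7 → [0, 4, 5, 5]
pop(2) removes 5 → [0, 4, 5]
append 7 → [0, 4, 5, 7]
a[-3] = a[2]*a[-1] = 5*7 = 35 → [0, 35, 5, 7]
append a[3]+a[-1] = 7+7 = 14 → [0, 35, 5, 7, 14]
append a[-1]+a[0] = 14+0 = 14 → [0, 35, 5, 7, 14, 14]
pop(4) removes 14 → [0, 35, 5, 7, 14]
append a[0]+a[0] = 0+0 = 0 → [0, 35, 5, 7, 14, 0]
a[-1]*a[-4] = 0*5 = 0

0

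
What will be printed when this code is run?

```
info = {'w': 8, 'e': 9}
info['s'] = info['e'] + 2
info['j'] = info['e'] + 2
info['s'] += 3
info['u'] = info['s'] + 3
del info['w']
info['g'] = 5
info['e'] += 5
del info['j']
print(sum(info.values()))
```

50

info['s'] = info['e']+2 = 11 → {'w': 8, 'e': 9, 's': 11}
info['j'] = info['e']+2 = 11 → {'w': 8, 'e': 9, 's': 11, 'j': 11}
info['s'] = 11+3 = 14 → {'w': 8, 'e': 9, 's': 14, 'j': 11}
info['u'] = info['s']+3 = 17 → {'w': 8, 'e': 9, 's': 14, 'j': 11, 'u': 17}
del 'w' → {'e': 9, 's': 14, 'j': 11, 'u': 17}
info['g'] = 5 → {'e': 9, 's': 14, 'j': 11, 'u': 17, 'g': 5}
info['e'] = 9+5 = 14 → {'e': 14, 's': 14, 'j': 11, 'u': 17, 'g': 5}
del 'j' → {'e': 14, 's': 14, 'u': 17, 'g': 5}
sum of values = 50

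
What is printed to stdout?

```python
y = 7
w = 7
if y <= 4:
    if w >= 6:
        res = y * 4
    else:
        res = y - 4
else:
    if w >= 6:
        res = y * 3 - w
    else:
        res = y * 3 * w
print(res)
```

14

y=7, w=7
y <= 4 is False; w >= 6 is True
→ res = y * 3 - w = 14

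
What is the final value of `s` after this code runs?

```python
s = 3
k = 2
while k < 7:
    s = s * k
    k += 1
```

2160

k=2: s = 3*2 = 6
k=3: s = 6*3 = 18
k=4: s = 18*4 = 72
k=5: s = 72*5 = 360
k=6: s = 360*6 = 2160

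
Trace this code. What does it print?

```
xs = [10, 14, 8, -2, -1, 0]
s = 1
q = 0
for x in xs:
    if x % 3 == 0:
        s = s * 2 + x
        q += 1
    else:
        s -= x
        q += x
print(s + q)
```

x=10: not %3==0, s = 1-10 = -9; q=10
x=14: not %3==0, s = (-9)-14 = -23; q=24
x=8: not %3==0, s = (-23)-8 = -31; q=32
x=-2: not %3==0, s = (-31)-(-2) = -29; q=30
x=-1: not %3==0, s = (-29)-(-1) = -28; q=29
x=0: %3==0, s = (-28)*2+0 = -56; q=30
s+q = (-56)+30 = -26

-26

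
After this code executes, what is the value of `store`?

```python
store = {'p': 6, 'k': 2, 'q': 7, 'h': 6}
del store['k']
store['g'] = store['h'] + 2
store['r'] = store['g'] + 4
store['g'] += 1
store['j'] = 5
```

{'p': 6, 'q': 7, 'h': 6, 'g': 9, 'r': 12, 'j': 5}

del 'k' → {'p': 6, 'q': 7, 'h': 6}
store['g'] = store['h']+2 = 8 → {'p': 6, 'q': 7, 'h': 6, 'g': 8}
store['r'] = store['g']+4 = 12 → {'p': 6, 'q': 7, 'h': 6, 'g': 8, 'r': 12}
store['g'] = 8+1 = 9 → {'p': 6, 'q': 7, 'h': 6, 'g': 9, 'r': 12}
store['j'] = 5 → {'p': 6, 'q': 7, 'h': 6, 'g': 9, 'r': 12, 'j': 5}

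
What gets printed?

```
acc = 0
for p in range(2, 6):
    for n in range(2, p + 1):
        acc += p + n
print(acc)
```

p=2,n=2: acc = 0+4 = 4
p=3,n=2: acc = 4+5 = 9
p=3,n=3: acc = 9+6 = 15
p=4,n=2: acc = 15+6 = 21
p=4,n=3: acc = 21+7 = 28
p=4,n=4: acc = 28+8 = 36
p=5,n=2: acc = 36+7 = 43
p=5,n=3: acc = 43+8 = 51
p=5,n=4: acc = 51+9 = 60
p=5,n=5: acc = 60+10 = 70

70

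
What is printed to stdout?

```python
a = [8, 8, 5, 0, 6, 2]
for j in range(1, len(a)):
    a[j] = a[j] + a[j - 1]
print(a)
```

[8, 16, 21, 21, 27, 29]

j=1: a[1] = 8+8 = 16 → [8, 16, 5, 0, 6, 2]
j=2: a[2] = 5+16 = 21 → [8, 16, 21, 0, 6, 2]
j=3: a[3] = 0+21 = 21 → [8, 16, 21, 21, 6, 2]
j=4: a[4] = 6+21 = 27 → [8, 16, 21, 21, 27, 2]
j=5: a[5] = 2+27 = 29 → [8, 16, 21, 21, 27, 29]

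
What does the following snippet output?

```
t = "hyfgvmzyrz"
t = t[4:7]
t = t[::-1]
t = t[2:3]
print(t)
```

v

slice [4:7] → 'vmz'
reverse → 'zmv'
slice [2:3] → 'v'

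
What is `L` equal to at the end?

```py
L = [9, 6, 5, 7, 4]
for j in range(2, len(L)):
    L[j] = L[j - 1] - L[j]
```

[9, 6, 1, -6, -10]

j=2: L[2] = 6-5 = 1 → [9, 6, 1, 7, 4]
j=3: L[3] = 1-7 = -6 → [9, 6, 1, -6, 4]
j=4: L[4] = (-6)-4 = -10 → [9, 6, 1, -6, -10]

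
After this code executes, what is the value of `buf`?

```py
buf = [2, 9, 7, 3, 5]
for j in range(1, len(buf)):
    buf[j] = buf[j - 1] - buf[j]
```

j=1: buf[1] = 2-9 = -7 → [2, -7, 7, 3, 5]
j=2: buf[2] = (-7)-7 = -14 → [2, -7, -14, 3, 5]
j=3: buf[3] = (-14)-3 = -17 → [2, -7, -14, -17, 5]
j=4: buf[4] = (-17)-5 = -22 → [2, -7, -14, -17, -22]

[2, -7, -14, -17, -22]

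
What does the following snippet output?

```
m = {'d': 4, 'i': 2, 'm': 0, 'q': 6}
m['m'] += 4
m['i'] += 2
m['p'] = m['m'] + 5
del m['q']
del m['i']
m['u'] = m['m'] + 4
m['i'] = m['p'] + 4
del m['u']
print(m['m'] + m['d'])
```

8

m['m'] = 0+4 = 4 → {'d': 4, 'i': 2, 'm': 4, 'q': 6}
m['i'] = 2+2 = 4 → {'d': 4, 'i': 4, 'm': 4, 'q': 6}
m['p'] = m['m']+5 = 9 → {'d': 4, 'i': 4, 'm': 4, 'q': 6, 'p': 9}
del 'q' → {'d': 4, 'i': 4, 'm': 4, 'p': 9}
del 'i' → {'d': 4, 'm': 4, 'p': 9}
m['u'] = m['m']+4 = 8 → {'d': 4, 'm': 4, 'p': 9, 'u': 8}
m['i'] = m['p']+4 = 13 → {'d': 4, 'm': 4, 'p': 9, 'u': 8, 'i': 13}
del 'u' → {'d': 4, 'm': 4, 'p': 9, 'i': 13}
m['m']+m['d'] = 4+4 = 8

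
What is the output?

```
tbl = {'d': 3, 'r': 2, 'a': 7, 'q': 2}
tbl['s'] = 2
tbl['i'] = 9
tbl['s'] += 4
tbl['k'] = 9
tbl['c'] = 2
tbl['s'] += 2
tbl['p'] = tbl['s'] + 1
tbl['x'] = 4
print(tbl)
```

{'d': 3, 'r': 2, 'a': 7, 'q': 2, 's': 8, 'i': 9, 'k': 9, 'c': 2, 'p': 9, 'x': 4}

tbl['s'] = 2 → {'d': 3, 'r': 2, 'a': 7, 'q': 2, 's': 2}
tbl['i'] = 9 → {'d': 3, 'r': 2, 'a': 7, 'q': 2, 's': 2, 'i': 9}
tbl['s'] = 2+4 = 6 → {'d': 3, 'r': 2, 'a': 7, 'q': 2, 's': 6, 'i': 9}
tbl['k'] = 9 → {'d': 3, 'r': 2, 'a': 7, 'q': 2, 's': 6, 'i': 9, 'k': 9}
tbl['c'] = 2 → {'d': 3, 'r': 2, 'a': 7, 'q': 2, 's': 6, 'i': 9, 'k': 9, 'c': 2}
tbl['s'] = 6+2 = 8 → {'d': 3, 'r': 2, 'a': 7, 'q': 2, 's': 8, 'i': 9, 'k': 9, 'c': 2}
tbl['p'] = tbl['s']+1 = 9 → {'d': 3, 'r': 2, 'a': 7, 'q': 2, 's': 8, 'i': 9, 'k': 9, 'c': 2, 'p': 9}
tbl['x'] = 4 → {'d': 3, 'r': 2, 'a': 7, 'q': 2, 's': 8, 'i': 9, 'k': 9, 'c': 2, 'p': 9, 'x': 4}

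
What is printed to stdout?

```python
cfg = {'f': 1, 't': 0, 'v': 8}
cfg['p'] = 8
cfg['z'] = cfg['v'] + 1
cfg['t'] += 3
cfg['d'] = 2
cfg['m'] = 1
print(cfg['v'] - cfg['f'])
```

cfg['p'] = 8 → {'f': 1, 't': 0, 'v': 8, 'p': 8}
cfg['z'] = cfg['v']+1 = 9 → {'f': 1, 't': 0, 'v': 8, 'p': 8, 'z': 9}
cfg['t'] = 0+3 = 3 → {'f': 1, 't': 3, 'v': 8, 'p': 8, 'z': 9}
cfg['d'] = 2 → {'f': 1, 't': 3, 'v': 8, 'p': 8, 'z': 9, 'd': 2}
cfg['m'] = 1 → {'f': 1, 't': 3, 'v': 8, 'p': 8, 'z': 9, 'd': 2, 'm': 1}
cfg['v']-cfg['f'] = 8-1 = 7

7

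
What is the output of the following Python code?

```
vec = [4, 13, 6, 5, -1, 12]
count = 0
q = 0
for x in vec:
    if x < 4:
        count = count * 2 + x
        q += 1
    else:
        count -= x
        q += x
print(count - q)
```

-110

x=4: not <4, count = 0-4 = -4; q=4
x=13: not <4, count = (-4)-13 = -17; q=17
x=6: not <4, count = (-17)-6 = -23; q=23
x=5: not <4, count = (-23)-5 = -28; q=28
x=-1: <4, count = (-28)*2+(-1) = -57; q=29
x=12: not <4, count = (-57)-12 = -69; q=41
count-q = (-69)-41 = -110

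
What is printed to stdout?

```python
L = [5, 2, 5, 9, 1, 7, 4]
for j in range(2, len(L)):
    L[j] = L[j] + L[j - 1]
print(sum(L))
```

99

j=2: L[2] = 5+2 = 7 → [5, 2, 7, 9, 1, 7, 4]
j=3: L[3] = 9+7 = 16 → [5, 2, 7, 16, 1, 7, 4]
j=4: L[4] = 1+16 = 17 → [5, 2, 7, 16, 17, 7, 4]
j=5: L[5] = 7+17 = 24 → [5, 2, 7, 16, 17, 24, 4]
j=6: L[6] = 4+24 = 28 → [5, 2, 7, 16, 17, 24, 28]
sum = 99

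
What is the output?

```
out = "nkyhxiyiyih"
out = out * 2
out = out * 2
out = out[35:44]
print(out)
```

repeat ×2 → 'nkyhxiyiyihnkyhxiyiyih'
repeat ×2 → 'nkyhxiyiyihnkyhxiyiyihnkyhxiyiyihnkyhxiyiyih'
slice [35:44] → 'yhxiyiyih'

yhxiyiyih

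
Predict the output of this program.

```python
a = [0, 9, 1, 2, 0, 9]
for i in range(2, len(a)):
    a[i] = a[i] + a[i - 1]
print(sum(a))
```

i=2: a[2] = 1+9 = 10 → [0, 9, 10, 2, 0, 9]
i=3: a[3] = 2+10 = 12 → [0, 9, 10, 12, 0, 9]
i=4: a[4] = 0+12 = 12 → [0, 9, 10, 12, 12, 9]
i=5: a[5] = 9+12 = 21 → [0, 9, 10, 12, 12, 21]
sum = 64

64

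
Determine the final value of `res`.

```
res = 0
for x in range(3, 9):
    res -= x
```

-33

x=3: res = 0-3 = -3
x=4: res = (-3)-4 = -7
x=5: res = (-7)-5 = -12
x=6: res = (-12)-6 = -18
x=7: res = (-18)-7 = -25
x=8: res = (-25)-8 = -33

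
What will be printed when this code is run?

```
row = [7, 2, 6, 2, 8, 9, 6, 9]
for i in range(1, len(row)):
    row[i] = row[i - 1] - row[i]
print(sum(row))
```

-84

i=1: row[1] = 7-2 = 5 → [7, 5, 6, 2, 8, 9, 6, 9]
i=2: row[2] = 5-6 = -1 → [7, 5, -1, 2, 8, 9, 6, 9]
i=3: row[3] = (-1)-2 = -3 → [7, 5, -1, -3, 8, 9, 6, 9]
i=4: row[4] = (-3)-8 = -11 → [7, 5, -1, -3, -11, 9, 6, 9]
i=5: row[5] = (-11)-9 = -20 → [7, 5, -1, -3, -11, -20, 6, 9]
i=6: row[6] = (-20)-6 = -26 → [7, 5, -1, -3, -11, -20, -26, 9]
i=7: row[7] = (-26)-9 = -35 → [7, 5, -1, -3, -11, -20, -26, -35]
sum = -84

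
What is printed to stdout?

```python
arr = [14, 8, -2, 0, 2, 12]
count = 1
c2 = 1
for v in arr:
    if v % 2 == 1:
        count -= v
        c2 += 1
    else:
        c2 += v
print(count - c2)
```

-34

v=14: not odd; c2=15
v=8: not odd; c2=23
v=-2: not odd; c2=21
v=0: not odd; c2=21
v=2: not odd; c2=23
v=12: not odd; c2=35
count-c2 = 1-35 = -34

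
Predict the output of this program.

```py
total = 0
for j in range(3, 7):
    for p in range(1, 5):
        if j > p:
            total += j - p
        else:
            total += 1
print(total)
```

36

j=3,p=1: 3>1, total = 0+2 = 2
j=3,p=2: 3>2, total = 2+1 = 3
j=3,p=3: not 3>3, total = 3+1 = 4
j=3,p=4: not 3>4, total = 4+1 = 5
j=4,p=1: 4>1, total = 5+3 = 8
j=4,p=2: 4>2, total = 8+2 = 10
j=4,p=3: 4>3, total = 10+1 = 11
j=4,p=4: not 4>4, total = 11+1 = 12
j=5,p=1: 5>1, total = 12+4 = 16
j=5,p=2: 5>2, total = 16+3 = 19
j=5,p=3: 5>3, total = 19+2 = 21
j=5,p=4: 5>4, total = 21+1 = 22
j=6,p=1: 6>1, total = 22+5 = 27
j=6,p=2: 6>2, total = 27+4 = 31
j=6,p=3: 6>3, total = 31+3 = 34
j=6,p=4: 6>4, total = 34+2 = 36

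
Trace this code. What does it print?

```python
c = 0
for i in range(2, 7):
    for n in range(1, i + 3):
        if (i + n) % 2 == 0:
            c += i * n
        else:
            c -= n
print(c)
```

i=2,n=1: odd sum, c = 0-1 = -1
i=2,n=2: even sum, c = (-1)+4 = 3
i=2,n=3: odd sum, c = 3-3 = 0
i=2,n=4: even sum, c = 0+8 = 8
i=3,n=1: even sum, c = 8+3 = 11
i=3,n=2: odd sum, c = 11-2 = 9
i=3,n=3: even sum, c = 9+9 = 18
i=3,n=4: odd sum, c = 18-4 = 14
i=3,n=5: even sum, c = 14+15 = 29
i=4,n=1: odd sum, c = 29-1 = 28
i=4,n=2: even sum, c = 28+8 = 36
i=4,n=3: odd sum, c = 36-3 = 33
i=4,n=4: even sum, c = 33+16 = 49
i=4,n=5: odd sum, c = 49-5 = 44
i=4,n=6: even sum, c = 44+24 = 68
i=5,n=1: even sum, c = 68+5 = 73
i=5,n=2: odd sum, c = 73-2 = 71
i=5,n=3: even sum, c = 71+15 = 86
i=5,n=4: odd sum, c = 86-4 = 82
i=5,n=5: even sum, c = 82+25 = 107
i=5,n=6: odd sum, c = 107-6 = 101
i=5,n=7: even sum, c = 101+35 = 136
i=6,n=1: odd sum, c = 136-1 = 135
i=6,n=2: even sum, c = 135+12 = 147
i=6,n=3: odd sum, c = 147-3 = 144
i=6,n=4: even sum, c = 144+24 = 168
i=6,n=5: odd sum, c = 168-5 = 163
i=6,n=6: even sum, c = 163+36 = 199
i=6,n=7: odd sum, c = 199-7 = 192
i=6,n=8: even sum, c = 192+48 = 240

240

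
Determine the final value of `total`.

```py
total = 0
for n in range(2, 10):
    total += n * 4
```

176

n=2: total = 0+2*4 = 8
n=3: total = 8+3*4 = 20
n=4: total = 20+4*4 = 36
n=5: total = 36+5*4 = 56
n=6: total = 56+6*4 = 80
n=7: total = 80+7*4 = 108
n=8: total = 108+8*4 = 140
n=9: total = 140+9*4 = 176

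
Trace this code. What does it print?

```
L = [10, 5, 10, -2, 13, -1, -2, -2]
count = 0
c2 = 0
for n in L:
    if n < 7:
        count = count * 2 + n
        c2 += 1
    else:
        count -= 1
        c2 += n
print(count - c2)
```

n=10: not <7, count = 0-1 = -1; c2=10
n=5: <7, count = (-1)*2+5 = 3; c2=11
n=10: not <7, count = 3-1 = 2; c2=21
n=-2: <7, count = 2*2+(-2) = 2; c2=22
n=13: not <7, count = 2-1 = 1; c2=35
n=-1: <7, count = 1*2+(-1) = 1; c2=36
n=-2: <7, count = 1*2+(-2) = 0; c2=37
n=-2: <7, count = 0*2+(-2) = -2; c2=38
count-c2 = (-2)-38 = -40

-40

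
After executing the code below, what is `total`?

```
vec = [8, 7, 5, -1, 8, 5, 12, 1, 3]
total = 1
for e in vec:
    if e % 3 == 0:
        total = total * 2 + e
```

e=8: not %3==0
e=7: not %3==0
e=5: not %3==0
e=-1: not %3==0
e=8: not %3==0
e=5: not %3==0
e=12: %3==0, total = 1*2+12 = 14
e=1: not %3==0
e=3: %3==0, total = 14*2+3 = 31

31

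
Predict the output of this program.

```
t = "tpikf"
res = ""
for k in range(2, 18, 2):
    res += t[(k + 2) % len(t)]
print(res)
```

fpktifpk

k=2: add t[4]='f' → 'f'
k=4: add t[1]='p' → 'fp'
k=6: add t[3]='k' → 'fpk'
k=8: add t[0]='t' → 'fpkt'
k=10: add t[2]='i' → 'fpkti'
k=12: add t[4]='f' → 'fpktif'
k=14: add t[1]='p' → 'fpktifp'
k=16: add t[3]='k' → 'fpktifpk'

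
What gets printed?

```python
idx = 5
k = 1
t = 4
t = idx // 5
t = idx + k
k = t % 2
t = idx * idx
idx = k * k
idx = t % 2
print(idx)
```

1

t = 5//5 = 1
t = 5+1 = 6
k = 6%2 = 0
t = 5*5 = 25
idx = 0*0 = 0
idx = 25%2 = 1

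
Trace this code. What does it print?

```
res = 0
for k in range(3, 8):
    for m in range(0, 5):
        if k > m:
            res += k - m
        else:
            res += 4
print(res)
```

k=3,m=0: 3>0, res = 0+3 = 3
k=3,m=1: 3>1, res = 3+2 = 5
k=3,m=2: 3>2, res = 5+1 = 6
k=3,m=3: not 3>3, res = 6+4 = 10
k=3,m=4: not 3>4, res = 10+4 = 14
k=4,m=0: 4>0, res = 14+4 = 18
k=4,m=1: 4>1, res = 18+3 = 21
k=4,m=2: 4>2, res = 21+2 = 23
k=4,m=3: 4>3, res = 23+1 = 24
k=4,m=4: not 4>4, res = 24+4 = 28
k=5,m=0: 5>0, res = 28+5 = 33
k=5,m=1: 5>1, res = 33+4 = 37
k=5,m=2: 5>2, res = 37+3 = 40
k=5,m=3: 5>3, res = 40+2 = 42
k=5,m=4: 5>4, res = 42+1 = 43
k=6,m=0: 6>0, res = 43+6 = 49
k=6,m=1: 6>1, res = 49+5 = 54
k=6,m=2: 6>2, res = 54+4 = 58
k=6,m=3: 6>3, res = 58+3 = 61
k=6,m=4: 6>4, res = 61+2 = 63
k=7,m=0: 7>0, res = 63+7 = 70
k=7,m=1: 7>1, res = 70+6 = 76
k=7,m=2: 7>2, res = 76+5 = 81
k=7,m=3: 7>3, res = 81+4 = 85
k=7,m=4: 7>4, res = 85+3 = 88

88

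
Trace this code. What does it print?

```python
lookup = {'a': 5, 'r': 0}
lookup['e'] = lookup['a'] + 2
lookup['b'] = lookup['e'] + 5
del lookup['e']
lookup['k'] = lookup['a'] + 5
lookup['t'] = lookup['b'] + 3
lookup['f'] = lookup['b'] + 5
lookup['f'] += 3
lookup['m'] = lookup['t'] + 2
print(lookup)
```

lookup['e'] = lookup['a']+2 = 7 → {'a': 5, 'r': 0, 'e': 7}
lookup['b'] = lookup['e']+5 = 12 → {'a': 5, 'r': 0, 'e': 7, 'b': 12}
del 'e' → {'a': 5, 'r': 0, 'b': 12}
lookup['k'] = lookup['a']+5 = 10 → {'a': 5, 'r': 0, 'b': 12, 'k': 10}
lookup['t'] = lookup['b']+3 = 15 → {'a': 5, 'r': 0, 'b': 12, 'k': 10, 't': 15}
lookup['f'] = lookup['b']+5 = 17 → {'a': 5, 'r': 0, 'b': 12, 'k': 10, 't': 15, 'f': 17}
lookup['f'] = 17+3 = 20 → {'a': 5, 'r': 0, 'b': 12, 'k': 10, 't': 15, 'f': 20}
lookup['m'] = lookup['t']+2 = 17 → {'a': 5, 'r': 0, 'b': 12, 'k': 10, 't': 15, 'f': 20, 'm': 17}

{'a': 5, 'r': 0, 'b': 12, 'k': 10, 't': 15, 'f': 20, 'm': 17}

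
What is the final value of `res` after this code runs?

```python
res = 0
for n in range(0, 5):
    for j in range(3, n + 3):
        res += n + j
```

70

n=1,j=3: res = 0+4 = 4
n=2,j=3: res = 4+5 = 9
n=2,j=4: res = 9+6 = 15
n=3,j=3: res = 15+6 = 21
n=3,j=4: res = 21+7 = 28
n=3,j=5: res = 28+8 = 36
n=4,j=3: res = 36+7 = 43
n=4,j=4: res = 43+8 = 51
n=4,j=5: res = 51+9 = 60
n=4,j=6: res = 60+10 = 70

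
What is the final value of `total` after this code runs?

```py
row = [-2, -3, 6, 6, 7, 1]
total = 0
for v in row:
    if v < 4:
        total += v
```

v=-2: <4, total = 0+(-2) = -2
v=-3: <4, total = (-2)+(-3) = -5
v=6: not <4
v=6: not <4
v=7: not <4
v=1: <4, total = (-5)+1 = -4

-4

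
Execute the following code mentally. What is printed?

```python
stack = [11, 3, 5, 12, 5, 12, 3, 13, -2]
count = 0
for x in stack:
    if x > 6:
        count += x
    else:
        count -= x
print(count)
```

34

x=11: >6, count = 0+11 = 11
x=3: not >6, count = 11-3 = 8
x=5: not >6, count = 8-5 = 3
x=12: >6, count = 3+12 = 15
x=5: not >6, count = 15-5 = 10
x=12: >6, count = 10+12 = 22
x=3: not >6, count = 22-3 = 19
x=13: >6, count = 19+13 = 32
x=-2: not >6, count = 32-(-2) = 34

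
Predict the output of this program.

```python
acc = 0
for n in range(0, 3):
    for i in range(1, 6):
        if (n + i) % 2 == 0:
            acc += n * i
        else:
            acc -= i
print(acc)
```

-3

n=0,i=1: odd sum, acc = 0-1 = -1
n=0,i=2: even sum, acc = (-1)+0 = -1
n=0,i=3: odd sum, acc = (-1)-3 = -4
n=0,i=4: even sum, acc = (-4)+0 = -4
n=0,i=5: odd sum, acc = (-4)-5 = -9
n=1,i=1: even sum, acc = (-9)+1 = -8
n=1,i=2: odd sum, acc = (-8)-2 = -10
n=1,i=3: even sum, acc = (-10)+3 = -7
n=1,i=4: odd sum, acc = (-7)-4 = -11
n=1,i=5: even sum, acc = (-11)+5 = -6
n=2,i=1: odd sum, acc = (-6)-1 = -7
n=2,i=2: even sum, acc = (-7)+4 = -3
n=2,i=3: odd sum, acc = (-3)-3 = -6
n=2,i=4: even sum, acc = (-6)+8 = 2
n=2,i=5: odd sum, acc = 2-5 = -3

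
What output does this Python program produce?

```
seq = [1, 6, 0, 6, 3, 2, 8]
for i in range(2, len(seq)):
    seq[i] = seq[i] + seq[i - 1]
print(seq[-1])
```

25

i=2: seq[2] = 0+6 = 6 → [1, 6, 6, 6, 3, 2, 8]
i=3: seq[3] = 6+6 = 12 → [1, 6, 6, 12, 3, 2, 8]
i=4: seq[4] = 3+12 = 15 → [1, 6, 6, 12, 15, 2, 8]
i=5: seq[5] = 2+15 = 17 → [1, 6, 6, 12, 15, 17, 8]
i=6: seq[6] = 8+17 = 25 → [1, 6, 6, 12, 15, 17, 25]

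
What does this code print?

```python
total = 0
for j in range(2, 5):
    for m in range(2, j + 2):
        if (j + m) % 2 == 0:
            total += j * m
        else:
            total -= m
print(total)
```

j=2,m=2: even sum, total = 0+4 = 4
j=2,m=3: odd sum, total = 4-3 = 1
j=3,m=2: odd sum, total = 1-2 = -1
j=3,m=3: even sum, total = (-1)+9 = 8
j=3,m=4: odd sum, total = 8-4 = 4
j=4,m=2: even sum, total = 4+8 = 12
j=4,m=3: odd sum, total = 12-3 = 9
j=4,m=4: even sum, total = 9+16 = 25
j=4,m=5: odd sum, total = 25-5 = 20

20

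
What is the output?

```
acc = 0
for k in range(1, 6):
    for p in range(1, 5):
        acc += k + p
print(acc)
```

110

k=1,p=1: acc = 0+2 = 2
k=1,p=2: acc = 2+3 = 5
k=1,p=3: acc = 5+4 = 9
k=1,p=4: acc = 9+5 = 14
k=2,p=1: acc = 14+3 = 17
k=2,p=2: acc = 17+4 = 21
k=2,p=3: acc = 21+5 = 26
k=2,p=4: acc = 26+6 = 32
k=3,p=1: acc = 32+4 = 36
k=3,p=2: acc = 36+5 = 41
k=3,p=3: acc = 41+6 = 47
k=3,p=4: acc = 47+7 = 54
k=4,p=1: acc = 54+5 = 59
k=4,p=2: acc = 59+6 = 65
k=4,p=3: acc = 65+7 = 72
k=4,p=4: acc = 72+8 = 80
k=5,p=1: acc = 80+6 = 86
k=5,p=2: acc = 86+7 = 93
k=5,p=3: acc = 93+8 = 101
k=5,p=4: acc = 101+9 = 110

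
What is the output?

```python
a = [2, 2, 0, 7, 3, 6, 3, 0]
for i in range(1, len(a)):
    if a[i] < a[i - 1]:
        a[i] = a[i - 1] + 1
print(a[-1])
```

i=1: 2>=2, unchanged → [2, 2, 0, 7, 3, 6, 3, 0]
i=2: 0<2, a[2] = 2+1 = 3 → [2, 2, 3, 7, 3, 6, 3, 0]
i=3: 7>=3, unchanged → [2, 2, 3, 7, 3, 6, 3, 0]
i=4: 3<7, a[4] = 7+1 = 8 → [2, 2, 3, 7, 8, 6, 3, 0]
i=5: 6<8, a[5] = 8+1 = 9 → [2, 2, 3, 7, 8, 9, 3, 0]
i=6: 3<9, a[6] = 9+1 = 10 → [2, 2, 3, 7, 8, 9, 10, 0]
i=7: 0<10, a[7] = 10+1 = 11 → [2, 2, 3, 7, 8, 9, 10, 11]

11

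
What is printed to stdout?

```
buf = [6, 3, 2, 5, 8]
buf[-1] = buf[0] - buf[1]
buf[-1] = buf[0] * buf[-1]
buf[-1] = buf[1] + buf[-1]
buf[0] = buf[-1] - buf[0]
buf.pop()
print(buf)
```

buf[-1] = buf[0]-buf[1] = 6-3 = 3 → [6, 3, 2, 5, 3]
buf[-1] = buf[0]*buf[-1] = 6*3 = 18 → [6, 3, 2, 5, 18]
buf[-1] = buf[1]+buf[-1] = 3+18 = 21 → [6, 3, 2, 5, 21]
buf[0] = buf[-1]-buf[0] = 21-6 = 15 → [15, 3, 2, 5, 21]
pop() removes 21 → [15, 3, 2, 5]

[15, 3, 2, 5]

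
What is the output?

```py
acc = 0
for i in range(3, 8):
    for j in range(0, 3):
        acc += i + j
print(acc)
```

90

i=3,j=0: acc = 0+3 = 3
i=3,j=1: acc = 3+4 = 7
i=3,j=2: acc = 7+5 = 12
i=4,j=0: acc = 12+4 = 16
i=4,j=1: acc = 16+5 = 21
i=4,j=2: acc = 21+6 = 27
i=5,j=0: acc = 27+5 = 32
i=5,j=1: acc = 32+6 = 38
i=5,j=2: acc = 38+7 = 45
i=6,j=0: acc = 45+6 = 51
i=6,j=1: acc = 51+7 = 58
i=6,j=2: acc = 58+8 = 66
i=7,j=0: acc = 66+7 = 73
i=7,j=1: acc = 73+8 = 81
i=7,j=2: acc = 81+9 = 90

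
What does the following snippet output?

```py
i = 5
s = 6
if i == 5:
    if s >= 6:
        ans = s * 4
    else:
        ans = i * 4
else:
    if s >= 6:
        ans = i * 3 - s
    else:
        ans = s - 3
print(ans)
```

i=5, s=6
i == 5 is True; s >= 6 is True
→ ans = s * 4 = 24

24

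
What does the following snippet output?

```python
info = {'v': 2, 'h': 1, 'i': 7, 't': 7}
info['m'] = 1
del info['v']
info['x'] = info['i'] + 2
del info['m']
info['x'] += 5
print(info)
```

{'h': 1, 'i': 7, 't': 7, 'x': 14}

info['m'] = 1 → {'v': 2, 'h': 1, 'i': 7, 't': 7, 'm': 1}
del 'v' → {'h': 1, 'i': 7, 't': 7, 'm': 1}
info['x'] = info['i']+2 = 9 → {'h': 1, 'i': 7, 't': 7, 'm': 1, 'x': 9}
del 'm' → {'h': 1, 'i': 7, 't': 7, 'x': 9}
info['x'] = 9+5 = 14 → {'h': 1, 'i': 7, 't': 7, 'x': 14}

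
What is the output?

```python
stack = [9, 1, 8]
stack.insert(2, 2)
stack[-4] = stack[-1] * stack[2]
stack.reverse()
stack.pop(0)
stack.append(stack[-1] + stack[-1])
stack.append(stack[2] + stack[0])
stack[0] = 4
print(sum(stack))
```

71

insert 2 at 2 → [9, 1, 2, 8]
stack[-4] = stack[-1]*stack[2] = 8*2 = 16 → [16, 1, 2, 8]
reverse → [8, 2, 1, 16]
pop(0) removes 8 → [2, 1, 16]
append stack[-1]+stack[-1] = 16+16 = 32 → [2, 1, 16, 32]
append stack[2]+stack[0] = 16+2 = 18 → [2, 1, 16, 32, 18]
stack[0] = 4 → [4, 1, 16, 32, 18]
sum = 71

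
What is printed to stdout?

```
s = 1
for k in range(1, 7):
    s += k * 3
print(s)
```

k=1: s = 1+1*3 = 4
k=2: s = 4+2*3 = 10
k=3: s = 10+3*3 = 19
k=4: s = 19+4*3 = 31
k=5: s = 31+5*3 = 46
k=6: s = 46+6*3 = 64

64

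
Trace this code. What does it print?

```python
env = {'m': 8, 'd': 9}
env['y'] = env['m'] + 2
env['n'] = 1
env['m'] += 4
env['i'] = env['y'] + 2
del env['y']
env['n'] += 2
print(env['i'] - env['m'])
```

0

env['y'] = env['m']+2 = 10 → {'m': 8, 'd': 9, 'y': 10}
env['n'] = 1 → {'m': 8, 'd': 9, 'y': 10, 'n': 1}
env['m'] = 8+4 = 12 → {'m': 12, 'd': 9, 'y': 10, 'n': 1}
env['i'] = env['y']+2 = 12 → {'m': 12, 'd': 9, 'y': 10, 'n': 1, 'i': 12}
del 'y' → {'m': 12, 'd': 9, 'n': 1, 'i': 12}
env['n'] = 1+2 = 3 → {'m': 12, 'd': 9, 'n': 3, 'i': 12}
env['i']-env['m'] = 12-12 = 0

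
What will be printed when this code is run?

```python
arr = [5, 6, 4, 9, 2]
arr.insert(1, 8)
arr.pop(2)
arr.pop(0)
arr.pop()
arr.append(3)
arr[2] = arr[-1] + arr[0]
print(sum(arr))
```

insert 8 at 1 → [5, 8, 6, 4, 9, 2]
pop(2) removes 6 → [5, 8, 4, 9, 2]
pop(0) removes 5 → [8, 4, 9, 2]
pop() removes 2 → [8, 4, 9]
append 3 → [8, 4, 9, 3]
arr[2] = arr[-1]+arr[0] = 3+8 = 11 → [8, 4, 11, 3]
sum = 26

26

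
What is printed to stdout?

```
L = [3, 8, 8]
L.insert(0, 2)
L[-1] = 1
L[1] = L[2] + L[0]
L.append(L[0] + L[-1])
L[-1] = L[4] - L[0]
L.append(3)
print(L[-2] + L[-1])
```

4

insert 2 at 0 → [2, 3, 8, 8]
L[-1] = 1 → [2, 3, 8, 1]
L[1] = L[2]+L[0] = 8+2 = 10 → [2, 10, 8, 1]
append L[0]+L[-1] = 2+1 = 3 → [2, 10, 8, 1, 3]
L[-1] = L[4]-L[0] = 3-2 = 1 → [2, 10, 8, 1, 1]
append 3 → [2, 10, 8, 1, 1, 3]
L[-2]+L[-1] = 1+3 = 4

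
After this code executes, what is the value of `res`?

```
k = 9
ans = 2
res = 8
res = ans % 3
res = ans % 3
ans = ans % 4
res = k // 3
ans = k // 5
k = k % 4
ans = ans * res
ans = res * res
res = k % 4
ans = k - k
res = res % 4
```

1

res = 2%3 = 2
res = 2%3 = 2
ans = 2%4 = 2
res = 9//3 = 3
ans = 9//5 = 1
k = 9%4 = 1
ans = 1*3 = 3
ans = 3*3 = 9
res = 1%4 = 1
ans = 1-1 = 0
res = 1%4 = 1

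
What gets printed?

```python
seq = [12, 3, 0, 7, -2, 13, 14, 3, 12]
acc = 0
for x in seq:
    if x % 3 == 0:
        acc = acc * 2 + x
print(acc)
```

234

x=12: %3==0, acc = 0*2+12 = 12
x=3: %3==0, acc = 12*2+3 = 27
x=0: %3==0, acc = 27*2+0 = 54
x=7: not %3==0
x=-2: not %3==0
x=13: not %3==0
x=14: not %3==0
x=3: %3==0, acc = 54*2+3 = 111
x=12: %3==0, acc = 111*2+12 = 234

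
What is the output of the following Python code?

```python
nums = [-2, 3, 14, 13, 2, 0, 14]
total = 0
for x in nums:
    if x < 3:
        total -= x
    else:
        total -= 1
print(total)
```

-4

x=-2: <3, total = 0-(-2) = 2
x=3: not <3, total = 2-1 = 1
x=14: not <3, total = 1-1 = 0
x=13: not <3, total = 0-1 = -1
x=2: <3, total = (-1)-2 = -3
x=0: <3, total = (-3)-0 = -3
x=14: not <3, total = (-3)-1 = -4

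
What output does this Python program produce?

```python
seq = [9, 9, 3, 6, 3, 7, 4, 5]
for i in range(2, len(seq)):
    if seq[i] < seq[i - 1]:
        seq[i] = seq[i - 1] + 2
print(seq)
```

i=2: 3<9, seq[2] = 9+2 = 11 → [9, 9, 11, 6, 3, 7, 4, 5]
i=3: 6<11, seq[3] = 11+2 = 13 → [9, 9, 11, 13, 3, 7, 4, 5]
i=4: 3<13, seq[4] = 13+2 = 15 → [9, 9, 11, 13, 15, 7, 4, 5]
i=5: 7<15, seq[5] = 15+2 = 17 → [9, 9, 11, 13, 15, 17, 4, 5]
i=6: 4<17, seq[6] = 17+2 = 19 → [9, 9, 11, 13, 15, 17, 19, 5]
i=7: 5<19, seq[7] = 19+2 = 21 → [9, 9, 11, 13, 15, 17, 19, 21]

[9, 9, 11, 13, 15, 17, 19, 21]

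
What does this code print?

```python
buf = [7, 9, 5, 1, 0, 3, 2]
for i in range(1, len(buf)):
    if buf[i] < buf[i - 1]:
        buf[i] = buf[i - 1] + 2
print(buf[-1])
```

19

i=1: 9>=7, unchanged → [7, 9, 5, 1, 0, 3, 2]
i=2: 5<9, buf[2] = 9+2 = 11 → [7, 9, 11, 1, 0, 3, 2]
i=3: 1<11, buf[3] = 11+2 = 13 → [7, 9, 11, 13, 0, 3, 2]
i=4: 0<13, buf[4] = 13+2 = 15 → [7, 9, 11, 13, 15, 3, 2]
i=5: 3<15, buf[5] = 15+2 = 17 → [7, 9, 11, 13, 15, 17, 2]
i=6: 2<17, buf[6] = 17+2 = 19 → [7, 9, 11, 13, 15, 17, 19]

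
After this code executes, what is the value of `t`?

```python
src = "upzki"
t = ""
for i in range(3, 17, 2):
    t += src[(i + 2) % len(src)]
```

'uzipkuz'

i=3: add src[0]='u' → 'u'
i=5: add src[2]='z' → 'uz'
i=7: add src[4]='i' → 'uzi'
i=9: add src[1]='p' → 'uzip'
i=11: add src[3]='k' → 'uzipk'
i=13: add src[0]='u' → 'uzipku'
i=15: add src[2]='z' → 'uzipkuz'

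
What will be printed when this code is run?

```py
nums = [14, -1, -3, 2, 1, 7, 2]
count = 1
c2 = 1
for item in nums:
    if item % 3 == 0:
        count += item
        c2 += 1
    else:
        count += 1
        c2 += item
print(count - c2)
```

-23

item=14: not %3==0, count = 1+1 = 2; c2=15
item=-1: not %3==0, count = 2+1 = 3; c2=14
item=-3: %3==0, count = 3+(-3) = 0; c2=15
item=2: not %3==0, count = 0+1 = 1; c2=17
item=1: not %3==0, count = 1+1 = 2; c2=18
item=7: not %3==0, count = 2+1 = 3; c2=25
item=2: not %3==0, count = 3+1 = 4; c2=27
count-c2 = 4-27 = -23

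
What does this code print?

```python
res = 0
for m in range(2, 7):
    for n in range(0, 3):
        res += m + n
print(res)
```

m=2,n=0: res = 0+2 = 2
m=2,n=1: res = 2+3 = 5
m=2,n=2: res = 5+4 = 9
m=3,n=0: res = 9+3 = 12
m=3,n=1: res = 12+4 = 16
m=3,n=2: res = 16+5 = 21
m=4,n=0: res = 21+4 = 25
m=4,n=1: res = 25+5 = 30
m=4,n=2: res = 30+6 = 36
m=5,n=0: res = 36+5 = 41
m=5,n=1: res = 41+6 = 47
m=5,n=2: res = 47+7 = 54
m=6,n=0: res = 54+6 = 60
m=6,n=1: res = 60+7 = 67
m=6,n=2: res = 67+8 = 75

75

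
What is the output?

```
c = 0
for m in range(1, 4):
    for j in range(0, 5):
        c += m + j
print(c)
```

m=1,j=0: c = 0+1 = 1
m=1,j=1: c = 1+2 = 3
m=1,j=2: c = 3+3 = 6
m=1,j=3: c = 6+4 = 10
m=1,j=4: c = 10+5 = 15
m=2,j=0: c = 15+2 = 17
m=2,j=1: c = 17+3 = 20
m=2,j=2: c = 20+4 = 24
m=2,j=3: c = 24+5 = 29
m=2,j=4: c = 29+6 = 35
m=3,j=0: c = 35+3 = 38
m=3,j=1: c = 38+4 = 42
m=3,j=2: c = 42+5 = 47
m=3,j=3: c = 47+6 = 53
m=3,j=4: c = 53+7 = 60

60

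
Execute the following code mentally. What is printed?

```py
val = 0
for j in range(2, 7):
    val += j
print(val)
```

20

j=2: val = 0+2 = 2
j=3: val = 2+3 = 5
j=4: val = 5+4 = 9
j=5: val = 9+5 = 14
j=6: val = 14+6 = 20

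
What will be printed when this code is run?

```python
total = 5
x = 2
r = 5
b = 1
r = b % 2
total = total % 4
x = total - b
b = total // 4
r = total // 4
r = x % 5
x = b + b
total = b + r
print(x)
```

0

r = 1%2 = 1
total = 5%4 = 1
x = 1-1 = 0
b = 1//4 = 0
r = 1//4 = 0
r = 0%5 = 0
x = 0+0 = 0
total = 0+0 = 0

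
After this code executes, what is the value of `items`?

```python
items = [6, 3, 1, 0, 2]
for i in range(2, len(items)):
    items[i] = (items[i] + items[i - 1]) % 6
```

[6, 3, 4, 4, 0]

i=2: items[2] = (1+3)%6 = 4 → [6, 3, 4, 0, 2]
i=3: items[3] = (0+4)%6 = 4 → [6, 3, 4, 4, 2]
i=4: items[4] = (2+4)%6 = 0 → [6, 3, 4, 4, 0]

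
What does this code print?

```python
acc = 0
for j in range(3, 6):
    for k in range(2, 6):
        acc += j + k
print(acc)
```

90

j=3,k=2: acc = 0+5 = 5
j=3,k=3: acc = 5+6 = 11
j=3,k=4: acc = 11+7 = 18
j=3,k=5: acc = 18+8 = 26
j=4,k=2: acc = 26+6 = 32
j=4,k=3: acc = 32+7 = 39
j=4,k=4: acc = 39+8 = 47
j=4,k=5: acc = 47+9 = 56
j=5,k=2: acc = 56+7 = 63
j=5,k=3: acc = 63+8 = 71
j=5,k=4: acc = 71+9 = 80
j=5,k=5: acc = 80+10 = 90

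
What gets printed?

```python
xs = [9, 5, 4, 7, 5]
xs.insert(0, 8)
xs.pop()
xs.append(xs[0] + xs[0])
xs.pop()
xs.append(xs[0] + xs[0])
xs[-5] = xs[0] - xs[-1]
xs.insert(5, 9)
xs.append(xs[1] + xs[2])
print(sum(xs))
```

insert 8 at 0 → [8, 9, 5, 4, 7, 5]
pop() removes 5 → [8, 9, 5, 4, 7]
append xs[0]+xs[0] = 8+8 = 16 → [8, 9, 5, 4, 7, 16]
pop() removes 16 → [8, 9, 5, 4, 7]
append xs[0]+xs[0] = 8+8 = 16 → [8, 9, 5, 4, 7, 16]
xs[-5] = xs[0]-xs[-1] = 8-16 = -8 → [8, -8, 5, 4, 7, 16]
insert 9 at 5 → [8, -8, 5, 4, 7, 9, 16]
append xs[1]+xs[2] = (-8)+5 = -3 → [8, -8, 5, 4, 7, 9, 16, -3]
sum = 38

38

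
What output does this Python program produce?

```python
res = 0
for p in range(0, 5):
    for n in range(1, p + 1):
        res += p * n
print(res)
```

p=1,n=1: res = 0+1 = 1
p=2,n=1: res = 1+2 = 3
p=2,n=2: res = 3+4 = 7
p=3,n=1: res = 7+3 = 10
p=3,n=2: res = 10+6 = 16
p=3,n=3: res = 16+9 = 25
p=4,n=1: res = 25+4 = 29
p=4,n=2: res = 29+8 = 37
p=4,n=3: res = 37+12 = 49
p=4,n=4: res = 49+16 = 65

65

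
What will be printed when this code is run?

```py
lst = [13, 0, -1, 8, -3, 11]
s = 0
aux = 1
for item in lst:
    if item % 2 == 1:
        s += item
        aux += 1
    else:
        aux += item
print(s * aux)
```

item=13: odd, s = 0+13 = 13; aux=2
item=0: not odd; aux=2
item=-1: odd, s = 13+(-1) = 12; aux=3
item=8: not odd; aux=11
item=-3: odd, s = 12+(-3) = 9; aux=12
item=11: odd, s = 9+11 = 20; aux=13
s*aux = 20*13 = 260

260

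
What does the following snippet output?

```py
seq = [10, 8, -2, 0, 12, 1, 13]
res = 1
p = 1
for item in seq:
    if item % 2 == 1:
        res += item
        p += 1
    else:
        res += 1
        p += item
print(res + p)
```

51

item=10: not odd, res = 1+1 = 2; p=11
item=8: not odd, res = 2+1 = 3; p=19
item=-2: not odd, res = 3+1 = 4; p=17
item=0: not odd, res = 4+1 = 5; p=17
item=12: not odd, res = 5+1 = 6; p=29
item=1: odd, res = 6+1 = 7; p=30
item=13: odd, res = 7+13 = 20; p=31
res+p = 20+31 = 51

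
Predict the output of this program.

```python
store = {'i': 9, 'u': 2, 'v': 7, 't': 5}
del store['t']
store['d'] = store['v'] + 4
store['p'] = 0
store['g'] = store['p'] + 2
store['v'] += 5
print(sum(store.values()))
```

36

del 't' → {'i': 9, 'u': 2, 'v': 7}
store['d'] = store['v']+4 = 11 → {'i': 9, 'u': 2, 'v': 7, 'd': 11}
store['p'] = 0 → {'i': 9, 'u': 2, 'v': 7, 'd': 11, 'p': 0}
store['g'] = store['p']+2 = 2 → {'i': 9, 'u': 2, 'v': 7, 'd': 11, 'p': 0, 'g': 2}
store['v'] = 7+5 = 12 → {'i': 9, 'u': 2, 'v': 12, 'd': 11, 'p': 0, 'g': 2}
sum of values = 36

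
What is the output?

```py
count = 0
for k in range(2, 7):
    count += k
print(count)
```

20

k=2: count = 0+2 = 2
k=3: count = 2+3 = 5
k=4: count = 5+4 = 9
k=5: count = 9+5 = 14
k=6: count = 14+6 = 20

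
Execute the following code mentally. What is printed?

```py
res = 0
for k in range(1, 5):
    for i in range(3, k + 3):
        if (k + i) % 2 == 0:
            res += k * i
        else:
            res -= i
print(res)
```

60

k=1,i=3: even sum, res = 0+3 = 3
k=2,i=3: odd sum, res = 3-3 = 0
k=2,i=4: even sum, res = 0+8 = 8
k=3,i=3: even sum, res = 8+9 = 17
k=3,i=4: odd sum, res = 17-4 = 13
k=3,i=5: even sum, res = 13+15 = 28
k=4,i=3: odd sum, res = 28-3 = 25
k=4,i=4: even sum, res = 25+16 = 41
k=4,i=5: odd sum, res = 41-5 = 36
k=4,i=6: even sum, res = 36+24 = 60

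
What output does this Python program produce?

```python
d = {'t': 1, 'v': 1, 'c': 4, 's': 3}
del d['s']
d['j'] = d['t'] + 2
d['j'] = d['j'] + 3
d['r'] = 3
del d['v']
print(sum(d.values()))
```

14

del 's' → {'t': 1, 'v': 1, 'c': 4}
d['j'] = d['t']+2 = 3 → {'t': 1, 'v': 1, 'c': 4, 'j': 3}
d['j'] = d['j']+3 = 6 → {'t': 1, 'v': 1, 'c': 4, 'j': 6}
d['r'] = 3 → {'t': 1, 'v': 1, 'c': 4, 'j': 6, 'r': 3}
del 'v' → {'t': 1, 'c': 4, 'j': 6, 'r': 3}
sum of values = 14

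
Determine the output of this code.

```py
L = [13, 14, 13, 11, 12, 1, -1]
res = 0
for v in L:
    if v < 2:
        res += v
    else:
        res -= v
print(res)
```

-63

v=13: not <2, res = 0-13 = -13
v=14: not <2, res = (-13)-14 = -27
v=13: not <2, res = (-27)-13 = -40
v=11: not <2, res = (-40)-11 = -51
v=12: not <2, res = (-51)-12 = -63
v=1: <2, res = (-63)+1 = -62
v=-1: <2, res = (-62)+(-1) = -63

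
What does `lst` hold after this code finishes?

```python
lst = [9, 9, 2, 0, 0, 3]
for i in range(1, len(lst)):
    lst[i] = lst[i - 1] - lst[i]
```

[9, 0, -2, -2, -2, -5]

i=1: lst[1] = 9-9 = 0 → [9, 0, 2, 0, 0, 3]
i=2: lst[2] = 0-2 = -2 → [9, 0, -2, 0, 0, 3]
i=3: lst[3] = (-2)-0 = -2 → [9, 0, -2, -2, 0, 3]
i=4: lst[4] = (-2)-0 = -2 → [9, 0, -2, -2, -2, 3]
i=5: lst[5] = (-2)-3 = -5 → [9, 0, -2, -2, -2, -5]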